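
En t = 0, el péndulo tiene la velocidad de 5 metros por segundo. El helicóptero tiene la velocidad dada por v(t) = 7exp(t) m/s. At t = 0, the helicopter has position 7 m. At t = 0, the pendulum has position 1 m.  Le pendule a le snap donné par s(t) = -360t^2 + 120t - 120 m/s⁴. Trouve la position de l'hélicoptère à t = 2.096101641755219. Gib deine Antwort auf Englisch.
We must find the integral of our velocity equation v(t) = 7·exp(t) 1 time. Taking ∫v(t)dt and applying x(0) = 7, we find x(t) = 7·exp(t). We have position x(t) = 7·exp(t). Substituting t = 2.096101641755219: x(2.096101641755219) = 56.9407805935694.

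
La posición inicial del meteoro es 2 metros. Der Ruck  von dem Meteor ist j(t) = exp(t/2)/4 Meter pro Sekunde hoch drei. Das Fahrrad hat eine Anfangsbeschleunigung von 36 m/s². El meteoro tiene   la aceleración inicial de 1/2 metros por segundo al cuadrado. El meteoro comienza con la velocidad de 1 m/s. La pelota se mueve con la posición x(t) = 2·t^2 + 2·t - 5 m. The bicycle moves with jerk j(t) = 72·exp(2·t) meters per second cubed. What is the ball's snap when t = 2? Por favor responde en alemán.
Ausgehend von der Position x(t) = 2·t^2 + 2·t - 5, nehmen wir 4 Ableitungen. Durch Ableiten von der Position erhalten wir die Geschwindigkeit: v(t) = 4·t + 2. Die Ableitung von der Geschwindigkeit ergibt die Beschleunigung: a(t) = 4. Durch Ableiten von der Beschleunigung erhalten wir den Ruck: j(t) = 0. Die Ableitung von dem Ruck ergibt den Snap: s(t) = 0. Mit s(t) = 0 und Einsetzen von t = 2, finden wir s = 0.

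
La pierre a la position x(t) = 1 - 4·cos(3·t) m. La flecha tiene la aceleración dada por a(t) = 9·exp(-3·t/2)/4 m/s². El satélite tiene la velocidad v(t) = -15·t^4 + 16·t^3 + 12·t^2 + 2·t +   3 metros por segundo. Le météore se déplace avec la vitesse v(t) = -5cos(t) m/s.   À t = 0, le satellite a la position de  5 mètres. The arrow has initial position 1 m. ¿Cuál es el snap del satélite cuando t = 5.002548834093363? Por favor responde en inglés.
Starting from velocity v(t) = -15·t^4 + 16·t^3 + 12·t^2 + 2·t + 3, we take 3 derivatives. Differentiating velocity, we get acceleration: a(t) = -60·t^3 + 48·t^2 + 24·t + 2. Taking d/dt of a(t), we find j(t) = -180·t^2 + 96·t + 24. Taking d/dt of j(t), we find s(t) = 96 - 360·t. We have snap s(t) = 96 - 360·t. Substituting t = 5.002548834093363: s(5.002548834093363) = -1704.91758027361.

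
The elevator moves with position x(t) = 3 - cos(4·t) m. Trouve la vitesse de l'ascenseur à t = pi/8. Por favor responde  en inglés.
To solve this, we need to take 1 derivative of our position equation x(t) = 3 - cos(4·t). Differentiating position, we get velocity: v(t) = 4·sin(4·t). We have velocity v(t) = 4·sin(4·t). Substituting t = pi/8: v(pi/8) = 4.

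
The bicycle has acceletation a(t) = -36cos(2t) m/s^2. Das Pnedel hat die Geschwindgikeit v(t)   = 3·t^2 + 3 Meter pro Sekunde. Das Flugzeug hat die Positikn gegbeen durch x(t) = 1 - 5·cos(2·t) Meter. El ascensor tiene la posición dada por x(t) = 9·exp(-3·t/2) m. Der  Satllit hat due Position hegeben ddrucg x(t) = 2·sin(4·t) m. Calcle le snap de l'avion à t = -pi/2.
Nous devons dériver notre équation de la position x(t) = 1 - 5·cos(2·t) 4 fois. En dérivant la position, nous obtenons la vitesse: v(t) = 10·sin(2·t). En prenant d/dt de v(t), nous trouvons a(t) = 20·cos(2·t). La dérivée de l'accélération donne le jerk: j(t) = -40·sin(2·t). En dérivant le jerk, nous obtenons le snap: s(t) = -80·cos(2·t). En utilisant s(t) = -80·cos(2·t) et en substituant t = -pi/2, nous trouvons s = 80.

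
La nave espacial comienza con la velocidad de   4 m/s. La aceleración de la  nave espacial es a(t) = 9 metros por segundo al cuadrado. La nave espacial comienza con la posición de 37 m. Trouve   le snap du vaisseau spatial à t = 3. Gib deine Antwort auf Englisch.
To solve this, we need to take 2 derivatives of our acceleration equation a(t) = 9. Differentiating acceleration, we get jerk: j(t) = 0. The derivative of jerk gives snap: s(t) = 0. We have snap s(t) = 0. Substituting t = 3: s(3) = 0.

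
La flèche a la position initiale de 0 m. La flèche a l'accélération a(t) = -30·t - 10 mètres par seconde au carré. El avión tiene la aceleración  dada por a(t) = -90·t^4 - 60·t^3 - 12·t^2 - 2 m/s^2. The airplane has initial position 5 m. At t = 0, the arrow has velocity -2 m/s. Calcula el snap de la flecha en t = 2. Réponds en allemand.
Wir müssen unsere Gleichung für die Beschleunigung a(t) = -30·t - 10 2-mal ableiten. Durch Ableiten von der Beschleunigung erhalten wir den Ruck: j(t) = -30. Durch Ableiten von dem Ruck erhalten wir den Snap: s(t) = 0. Aus der Gleichung für den Snap s(t) = 0, setzen wir t = 2 ein und erhalten s = 0.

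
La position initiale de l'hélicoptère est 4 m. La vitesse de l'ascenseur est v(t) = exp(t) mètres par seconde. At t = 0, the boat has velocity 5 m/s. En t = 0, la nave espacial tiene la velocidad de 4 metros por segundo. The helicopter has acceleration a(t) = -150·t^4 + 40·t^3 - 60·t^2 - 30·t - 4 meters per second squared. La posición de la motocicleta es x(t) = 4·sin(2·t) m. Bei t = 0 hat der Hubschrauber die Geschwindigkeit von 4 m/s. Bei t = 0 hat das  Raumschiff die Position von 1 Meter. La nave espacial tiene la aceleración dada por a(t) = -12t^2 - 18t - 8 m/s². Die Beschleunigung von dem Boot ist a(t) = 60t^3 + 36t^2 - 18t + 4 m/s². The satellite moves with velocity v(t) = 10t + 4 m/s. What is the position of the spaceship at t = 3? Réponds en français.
Nous devons intégrer notre équation de l'accélération a(t) = -12·t^2 - 18·t - 8 2 fois. La primitive de l'accélération est la vitesse. En utilisant v(0) = 4, nous obtenons v(t) = -4·t^3 - 9·t^2 - 8·t + 4. En prenant ∫v(t)dt et en appliquant x(0) = 1, nous trouvons x(t) = -t^4 - 3·t^3 - 4·t^2 + 4·t + 1. Nous avons la position x(t) = -t^4 - 3·t^3 - 4·t^2 + 4·t + 1. En substituant t = 3: x(3) = -185.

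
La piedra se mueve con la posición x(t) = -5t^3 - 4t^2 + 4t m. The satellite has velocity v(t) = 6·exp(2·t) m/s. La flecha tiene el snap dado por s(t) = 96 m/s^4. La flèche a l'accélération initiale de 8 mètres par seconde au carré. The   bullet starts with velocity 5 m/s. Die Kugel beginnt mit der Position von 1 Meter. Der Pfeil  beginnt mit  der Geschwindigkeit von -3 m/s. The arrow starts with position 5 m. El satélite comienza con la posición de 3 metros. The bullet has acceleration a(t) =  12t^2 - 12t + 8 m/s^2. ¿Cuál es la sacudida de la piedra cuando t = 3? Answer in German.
Um dies zu lösen, müssen wir 3 Ableitungen unserer Gleichung für die Position x(t) = -5·t^3 - 4·t^2 + 4·t nehmen. Durch Ableiten von der Position erhalten wir die Geschwindigkeit: v(t) = -15·t^2 - 8·t + 4. Die Ableitung von der Geschwindigkeit ergibt die Beschleunigung: a(t) = -30·t - 8. Mit d/dt von a(t) finden wir j(t) = -30. Aus der Gleichung für den Ruck j(t) = -30, setzen wir t = 3 ein und erhalten j = -30.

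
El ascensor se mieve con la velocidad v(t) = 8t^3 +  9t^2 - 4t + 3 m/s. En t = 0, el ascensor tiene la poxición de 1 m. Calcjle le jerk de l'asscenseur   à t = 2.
En partant de la vitesse v(t) = 8·t^3 + 9·t^2 - 4·t + 3, nous prenons 2 dérivées. En prenant d/dt de v(t), nous trouvons a(t) = 24·t^2 + 18·t - 4. En prenant d/dt de a(t), nous trouvons j(t) = 48·t + 18. En utilisant j(t) = 48·t + 18 et en substituant t = 2, nous trouvons j = 114.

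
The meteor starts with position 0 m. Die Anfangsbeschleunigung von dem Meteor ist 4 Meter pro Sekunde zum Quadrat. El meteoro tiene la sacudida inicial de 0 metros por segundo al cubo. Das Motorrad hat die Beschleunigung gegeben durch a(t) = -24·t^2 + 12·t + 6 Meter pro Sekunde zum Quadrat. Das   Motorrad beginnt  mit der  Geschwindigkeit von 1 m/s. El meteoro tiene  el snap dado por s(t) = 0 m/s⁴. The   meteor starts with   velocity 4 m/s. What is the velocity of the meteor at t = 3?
We need to integrate our snap equation s(t) = 0 3 times. The integral of snap, with j(0) = 0, gives jerk: j(t) = 0. Finding the antiderivative of j(t) and using a(0) = 4: a(t) = 4. Taking ∫a(t)dt and applying v(0) = 4, we find v(t) = 4·t + 4. From the given velocity equation v(t) = 4·t + 4, we substitute t = 3 to get v = 16.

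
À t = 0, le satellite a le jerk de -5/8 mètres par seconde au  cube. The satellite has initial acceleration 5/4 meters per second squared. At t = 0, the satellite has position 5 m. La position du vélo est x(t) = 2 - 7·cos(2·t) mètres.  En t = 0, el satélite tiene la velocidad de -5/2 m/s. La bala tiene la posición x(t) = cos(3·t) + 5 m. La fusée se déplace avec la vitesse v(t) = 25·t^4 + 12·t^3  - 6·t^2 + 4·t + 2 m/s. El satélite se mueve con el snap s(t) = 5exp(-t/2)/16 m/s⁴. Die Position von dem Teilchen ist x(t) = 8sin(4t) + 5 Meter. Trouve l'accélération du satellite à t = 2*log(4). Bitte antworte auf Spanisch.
Necesitamos integrar nuestra ecuación del snap s(t) = 5·exp(-t/2)/16 2 veces. La integral del snap es la sacudida. Usando j(0) = -5/8, obtenemos j(t) = -5·exp(-t/2)/8. La antiderivada de la sacudida, con a(0) = 5/4, da la aceleración: a(t) = 5·exp(-t/2)/4. Tenemos la aceleración a(t) = 5·exp(-t/2)/4. Sustituyendo t = 2*log(4): a(2*log(4)) = 5/16.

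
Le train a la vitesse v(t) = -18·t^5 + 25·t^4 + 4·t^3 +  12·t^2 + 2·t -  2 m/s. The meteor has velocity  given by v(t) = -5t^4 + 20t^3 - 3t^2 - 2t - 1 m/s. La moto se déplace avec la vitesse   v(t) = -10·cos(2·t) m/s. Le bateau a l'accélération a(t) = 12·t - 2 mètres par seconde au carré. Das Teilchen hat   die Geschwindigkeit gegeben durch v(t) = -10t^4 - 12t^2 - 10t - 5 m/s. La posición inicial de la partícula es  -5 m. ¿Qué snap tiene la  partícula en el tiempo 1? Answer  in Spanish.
Partiendo de la velocidad v(t) = -10·t^4 - 12·t^2 - 10·t - 5, tomamos 3 derivadas. La derivada de la velocidad da la aceleración: a(t) = -40·t^3 - 24·t - 10. Tomando d/dt de a(t), encontramos j(t) = -120·t^2 - 24. La derivada de la sacudida da el snap: s(t) = -240·t. Usando s(t) = -240·t y sustituyendo t = 1, encontramos s = -240.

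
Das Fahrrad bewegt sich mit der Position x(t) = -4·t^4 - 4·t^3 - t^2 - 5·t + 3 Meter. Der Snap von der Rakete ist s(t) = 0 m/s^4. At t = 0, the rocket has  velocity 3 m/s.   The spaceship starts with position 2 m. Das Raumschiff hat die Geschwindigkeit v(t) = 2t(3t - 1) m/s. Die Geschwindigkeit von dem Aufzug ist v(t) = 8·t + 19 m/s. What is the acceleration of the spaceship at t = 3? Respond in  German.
Ausgehend von der Geschwindigkeit v(t) = 2·t·(3·t - 1), nehmen wir 1 Ableitung. Die Ableitung von der Geschwindigkeit ergibt die Beschleunigung: a(t) = 12·t - 2. Mit a(t) = 12·t - 2 und Einsetzen von t = 3, finden wir a = 34.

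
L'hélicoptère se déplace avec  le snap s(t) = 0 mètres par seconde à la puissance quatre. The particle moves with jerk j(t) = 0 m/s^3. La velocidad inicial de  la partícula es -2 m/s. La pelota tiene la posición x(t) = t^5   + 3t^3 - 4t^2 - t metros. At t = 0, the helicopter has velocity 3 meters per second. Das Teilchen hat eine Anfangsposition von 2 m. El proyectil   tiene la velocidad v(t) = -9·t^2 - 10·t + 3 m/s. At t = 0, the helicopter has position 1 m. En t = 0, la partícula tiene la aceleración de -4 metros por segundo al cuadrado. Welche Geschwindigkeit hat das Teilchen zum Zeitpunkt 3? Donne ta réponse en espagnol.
Debemos encontrar la antiderivada de nuestra ecuación de la sacudida j(t) = 0 2 veces. La antiderivada de la sacudida es la aceleración. Usando a(0) = -4, obtenemos a(t) = -4. La integral de la aceleración es la velocidad. Usando v(0) = -2, obtenemos v(t) = -4·t - 2. De la ecuación de la velocidad v(t) = -4·t - 2, sustituimos t = 3 para obtener v = -14.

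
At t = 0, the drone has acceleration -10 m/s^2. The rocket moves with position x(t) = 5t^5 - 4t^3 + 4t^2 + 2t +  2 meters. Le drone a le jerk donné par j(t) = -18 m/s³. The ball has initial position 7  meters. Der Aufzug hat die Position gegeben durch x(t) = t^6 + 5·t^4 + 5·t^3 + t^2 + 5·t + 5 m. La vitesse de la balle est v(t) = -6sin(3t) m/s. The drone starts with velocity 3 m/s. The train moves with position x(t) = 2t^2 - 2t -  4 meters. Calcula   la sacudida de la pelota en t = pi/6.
Debemos derivar nuestra ecuación de la velocidad v(t) = -6·sin(3·t) 2 veces. La derivada de la velocidad da la aceleración: a(t) = -18·cos(3·t). La derivada de la aceleración da la sacudida: j(t) = 54·sin(3·t). Tenemos la sacudida j(t) = 54·sin(3·t). Sustituyendo t = pi/6: j(pi/6) = 54.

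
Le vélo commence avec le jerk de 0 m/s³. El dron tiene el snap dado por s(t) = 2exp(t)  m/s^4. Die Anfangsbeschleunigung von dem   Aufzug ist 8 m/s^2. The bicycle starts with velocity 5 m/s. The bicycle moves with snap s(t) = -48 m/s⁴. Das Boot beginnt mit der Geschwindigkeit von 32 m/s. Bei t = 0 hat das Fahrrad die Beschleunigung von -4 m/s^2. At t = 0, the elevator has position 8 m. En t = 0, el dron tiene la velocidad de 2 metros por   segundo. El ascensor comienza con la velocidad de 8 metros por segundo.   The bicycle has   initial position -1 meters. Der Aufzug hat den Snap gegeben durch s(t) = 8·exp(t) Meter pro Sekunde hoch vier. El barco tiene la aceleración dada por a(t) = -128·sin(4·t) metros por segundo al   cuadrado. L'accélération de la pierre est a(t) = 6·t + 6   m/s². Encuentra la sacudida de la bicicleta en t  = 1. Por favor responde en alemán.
Wir müssen unsere Gleichung für den Snap s(t) = -48 1-mal integrieren. Mit ∫s(t)dt und Anwendung von j(0) = 0, finden wir j(t) = -48·t. Aus der Gleichung für den Ruck j(t) = -48·t, setzen wir t = 1 ein und erhalten j = -48.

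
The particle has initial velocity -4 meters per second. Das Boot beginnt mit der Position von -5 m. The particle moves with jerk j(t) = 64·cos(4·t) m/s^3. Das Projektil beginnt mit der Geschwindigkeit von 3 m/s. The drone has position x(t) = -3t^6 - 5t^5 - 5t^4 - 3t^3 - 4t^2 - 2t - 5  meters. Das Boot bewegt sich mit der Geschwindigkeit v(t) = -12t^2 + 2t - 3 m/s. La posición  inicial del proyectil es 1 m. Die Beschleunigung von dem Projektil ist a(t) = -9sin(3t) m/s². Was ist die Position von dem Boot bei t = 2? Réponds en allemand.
Ausgehend von der Geschwindigkeit v(t) = -12·t^2 + 2·t - 3, nehmen wir 1 Stammfunktion. Durch Integration von der Geschwindigkeit und Verwendung der Anfangsbedingung x(0) = -5, erhalten wir x(t) = -4·t^3 + t^2 - 3·t - 5. Mit x(t) = -4·t^3 + t^2 - 3·t - 5 und Einsetzen von t = 2, finden wir x = -39.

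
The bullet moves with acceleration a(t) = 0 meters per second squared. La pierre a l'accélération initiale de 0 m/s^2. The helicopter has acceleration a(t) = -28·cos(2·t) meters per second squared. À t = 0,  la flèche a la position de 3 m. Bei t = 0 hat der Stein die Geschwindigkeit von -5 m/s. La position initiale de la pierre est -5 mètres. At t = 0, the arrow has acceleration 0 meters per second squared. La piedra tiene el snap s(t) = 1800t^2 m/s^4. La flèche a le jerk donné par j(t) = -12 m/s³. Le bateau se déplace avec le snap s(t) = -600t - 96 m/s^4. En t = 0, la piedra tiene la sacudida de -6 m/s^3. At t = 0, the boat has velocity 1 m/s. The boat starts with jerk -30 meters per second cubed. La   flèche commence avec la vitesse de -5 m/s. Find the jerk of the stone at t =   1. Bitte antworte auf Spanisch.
Para resolver esto, necesitamos tomar 1 antiderivada de nuestra ecuación del snap s(t) = 1800·t^2. Integrando el snap y usando la condición inicial j(0) = -6, obtenemos j(t) = 600·t^3 - 6. Usando j(t) = 600·t^3 - 6 y sustituyendo t = 1, encontramos j = 594.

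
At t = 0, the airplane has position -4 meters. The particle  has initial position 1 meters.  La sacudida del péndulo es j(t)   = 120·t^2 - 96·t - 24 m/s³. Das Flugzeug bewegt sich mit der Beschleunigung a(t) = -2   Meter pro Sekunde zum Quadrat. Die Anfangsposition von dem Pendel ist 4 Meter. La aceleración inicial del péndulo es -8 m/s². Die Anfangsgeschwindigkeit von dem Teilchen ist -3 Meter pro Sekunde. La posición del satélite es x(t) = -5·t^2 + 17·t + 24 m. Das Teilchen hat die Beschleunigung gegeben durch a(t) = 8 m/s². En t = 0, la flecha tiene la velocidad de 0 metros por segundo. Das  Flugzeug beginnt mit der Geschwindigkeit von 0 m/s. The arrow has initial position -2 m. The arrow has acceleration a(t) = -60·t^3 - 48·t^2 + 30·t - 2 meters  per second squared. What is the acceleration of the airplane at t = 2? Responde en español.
De la ecuación de la aceleración a(t) = -2, sustituimos t = 2 para obtener a = -2.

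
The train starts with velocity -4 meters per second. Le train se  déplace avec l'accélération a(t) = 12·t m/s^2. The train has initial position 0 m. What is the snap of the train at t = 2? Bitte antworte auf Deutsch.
Ausgehend von der Beschleunigung a(t) = 12·t, nehmen wir 2 Ableitungen. Mit d/dt von a(t) finden wir j(t) = 12. Durch Ableiten von dem Ruck erhalten wir den Snap: s(t) = 0. Wir haben den Snap s(t) = 0. Durch Einsetzen von t = 2: s(2) = 0.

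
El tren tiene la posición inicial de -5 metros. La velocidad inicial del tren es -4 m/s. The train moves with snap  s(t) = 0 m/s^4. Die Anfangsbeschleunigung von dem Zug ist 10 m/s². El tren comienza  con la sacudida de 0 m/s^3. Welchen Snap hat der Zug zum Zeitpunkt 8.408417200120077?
Wir haben den Snap s(t) = 0. Durch Einsetzen von t = 8.408417200120077: s(8.408417200120077) = 0.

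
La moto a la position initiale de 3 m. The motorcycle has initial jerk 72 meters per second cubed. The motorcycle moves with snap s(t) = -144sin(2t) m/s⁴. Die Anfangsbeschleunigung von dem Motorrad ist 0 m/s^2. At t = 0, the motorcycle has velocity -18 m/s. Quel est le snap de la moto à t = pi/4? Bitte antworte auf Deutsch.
Aus der Gleichung für den Snap s(t) = -144·sin(2·t), setzen wir t = pi/4 ein und erhalten s = -144.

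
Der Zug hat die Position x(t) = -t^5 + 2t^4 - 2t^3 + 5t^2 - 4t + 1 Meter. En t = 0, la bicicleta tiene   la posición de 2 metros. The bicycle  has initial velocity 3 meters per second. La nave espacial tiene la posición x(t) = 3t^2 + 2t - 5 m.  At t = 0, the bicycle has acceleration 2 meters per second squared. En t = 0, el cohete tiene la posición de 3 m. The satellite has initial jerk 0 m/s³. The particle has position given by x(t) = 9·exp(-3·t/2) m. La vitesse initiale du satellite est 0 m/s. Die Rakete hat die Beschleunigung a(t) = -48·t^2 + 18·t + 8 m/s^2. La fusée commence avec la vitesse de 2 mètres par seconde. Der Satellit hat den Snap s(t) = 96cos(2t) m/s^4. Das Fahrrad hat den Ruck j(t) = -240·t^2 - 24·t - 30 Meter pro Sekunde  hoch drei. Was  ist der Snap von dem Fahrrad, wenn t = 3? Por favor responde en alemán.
Ausgehend von dem Ruck j(t) = -240·t^2 - 24·t - 30, nehmen wir 1 Ableitung. Mit d/dt von j(t) finden wir s(t) = -480·t - 24. Mit s(t) = -480·t - 24 und Einsetzen von t = 3, finden wir s = -1464.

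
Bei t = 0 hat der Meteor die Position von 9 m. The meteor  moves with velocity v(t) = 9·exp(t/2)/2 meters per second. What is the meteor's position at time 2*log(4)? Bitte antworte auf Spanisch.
Necesitamos integrar nuestra ecuación de la velocidad v(t) = 9·exp(t/2)/2 1 vez. La antiderivada de la velocidad, con x(0) = 9, da la posición: x(t) = 9·exp(t/2). Usando x(t) = 9·exp(t/2) y sustituyendo t = 2*log(4), encontramos x = 36.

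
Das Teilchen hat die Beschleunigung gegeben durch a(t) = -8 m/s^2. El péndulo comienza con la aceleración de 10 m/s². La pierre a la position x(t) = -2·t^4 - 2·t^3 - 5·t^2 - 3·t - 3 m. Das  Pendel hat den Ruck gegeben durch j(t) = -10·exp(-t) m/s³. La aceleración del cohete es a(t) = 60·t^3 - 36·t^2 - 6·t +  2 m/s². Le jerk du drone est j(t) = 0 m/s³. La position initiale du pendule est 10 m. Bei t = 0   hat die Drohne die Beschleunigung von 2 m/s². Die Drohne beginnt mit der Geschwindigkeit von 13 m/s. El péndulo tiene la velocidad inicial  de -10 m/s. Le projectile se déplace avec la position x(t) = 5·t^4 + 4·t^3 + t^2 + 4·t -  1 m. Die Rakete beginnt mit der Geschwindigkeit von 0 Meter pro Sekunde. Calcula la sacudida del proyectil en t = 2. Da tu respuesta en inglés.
Starting from position x(t) = 5·t^4 + 4·t^3 + t^2 + 4·t - 1, we take 3 derivatives. Taking d/dt of x(t), we find v(t) = 20·t^3 + 12·t^2 + 2·t + 4. Differentiating velocity, we get acceleration: a(t) = 60·t^2 + 24·t + 2. The derivative of acceleration gives jerk: j(t) = 120·t + 24. From the given jerk equation j(t) = 120·t + 24, we substitute t = 2 to get j = 264.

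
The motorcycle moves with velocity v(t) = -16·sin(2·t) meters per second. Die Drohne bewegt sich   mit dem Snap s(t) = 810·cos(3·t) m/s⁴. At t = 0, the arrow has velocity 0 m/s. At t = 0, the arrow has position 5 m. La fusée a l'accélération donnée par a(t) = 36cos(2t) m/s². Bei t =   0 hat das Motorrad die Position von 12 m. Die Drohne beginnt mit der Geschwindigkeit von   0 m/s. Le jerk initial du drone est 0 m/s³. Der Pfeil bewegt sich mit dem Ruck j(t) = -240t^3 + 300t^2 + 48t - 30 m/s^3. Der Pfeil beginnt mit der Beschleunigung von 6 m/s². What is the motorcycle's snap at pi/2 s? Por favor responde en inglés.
We must differentiate our velocity equation v(t) = -16·sin(2·t) 3 times. Differentiating velocity, we get acceleration: a(t) = -32·cos(2·t). Differentiating acceleration, we get jerk: j(t) = 64·sin(2·t). The derivative of jerk gives snap: s(t) = 128·cos(2·t). From the given snap equation s(t) = 128·cos(2·t), we substitute t = pi/2 to get s = -128.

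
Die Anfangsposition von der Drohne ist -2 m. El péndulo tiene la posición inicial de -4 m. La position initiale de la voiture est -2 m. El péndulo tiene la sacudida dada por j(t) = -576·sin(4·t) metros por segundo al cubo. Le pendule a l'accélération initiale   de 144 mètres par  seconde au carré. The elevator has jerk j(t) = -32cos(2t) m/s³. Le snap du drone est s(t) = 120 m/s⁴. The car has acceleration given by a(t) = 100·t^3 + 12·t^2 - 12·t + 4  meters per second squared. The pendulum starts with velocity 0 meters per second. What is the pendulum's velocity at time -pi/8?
To solve this, we need to take 2 integrals of our jerk equation j(t) = -576·sin(4·t). Taking ∫j(t)dt and applying a(0) = 144, we find a(t) = 144·cos(4·t). Integrating acceleration and using the initial condition v(0) = 0, we get v(t) = 36·sin(4·t). Using v(t) = 36·sin(4·t) and substituting t = -pi/8, we find v = -36.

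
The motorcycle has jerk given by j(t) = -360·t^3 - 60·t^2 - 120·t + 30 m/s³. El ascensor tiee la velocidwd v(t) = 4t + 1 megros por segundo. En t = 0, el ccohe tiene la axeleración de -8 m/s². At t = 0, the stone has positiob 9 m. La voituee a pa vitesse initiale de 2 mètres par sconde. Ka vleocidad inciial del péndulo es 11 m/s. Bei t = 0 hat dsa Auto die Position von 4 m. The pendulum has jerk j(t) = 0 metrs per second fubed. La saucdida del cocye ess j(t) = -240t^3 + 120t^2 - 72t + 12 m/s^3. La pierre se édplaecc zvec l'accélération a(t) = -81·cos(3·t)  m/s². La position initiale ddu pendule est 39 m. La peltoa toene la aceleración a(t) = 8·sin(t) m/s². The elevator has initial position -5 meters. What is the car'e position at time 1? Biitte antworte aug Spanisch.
Debemos encontrar la antiderivada de nuestra ecuación de la sacudida j(t) = -240·t^3 + 120·t^2 - 72·t + 12 3 veces. La antiderivada de la sacudida es la aceleración. Usando a(0) = -8, obtenemos a(t) = -60·t^4 + 40·t^3 - 36·t^2 + 12·t - 8. La antiderivada de la aceleración, con v(0) = 2, da la velocidad: v(t) = -12·t^5 + 10·t^4 - 12·t^3 + 6·t^2 - 8·t + 2. La antiderivada de la velocidad, con x(0) = 4, da la posición: x(t) = -2·t^6 + 2·t^5 - 3·t^4 + 2·t^3 - 4·t^2 + 2·t + 4. Tenemos la posición x(t) = -2·t^6 + 2·t^5 - 3·t^4 + 2·t^3 - 4·t^2 + 2·t + 4. Sustituyendo t = 1: x(1) = 1.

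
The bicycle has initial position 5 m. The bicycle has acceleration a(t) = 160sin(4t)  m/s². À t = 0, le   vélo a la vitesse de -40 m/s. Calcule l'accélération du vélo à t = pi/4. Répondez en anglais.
From the given acceleration equation a(t) = 160·sin(4·t), we substitute t = pi/4 to get a = 0.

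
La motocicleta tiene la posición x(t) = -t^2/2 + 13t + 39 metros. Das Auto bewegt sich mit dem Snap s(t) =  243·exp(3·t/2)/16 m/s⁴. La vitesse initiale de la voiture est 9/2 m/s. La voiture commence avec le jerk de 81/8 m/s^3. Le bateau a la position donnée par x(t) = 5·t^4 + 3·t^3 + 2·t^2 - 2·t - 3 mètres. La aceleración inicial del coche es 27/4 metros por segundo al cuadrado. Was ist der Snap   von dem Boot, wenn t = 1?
Um dies zu lösen, müssen wir 4 Ableitungen unserer Gleichung für die Position x(t) = 5·t^4 + 3·t^3 + 2·t^2 - 2·t - 3 nehmen. Durch Ableiten von der Position erhalten wir die Geschwindigkeit: v(t) = 20·t^3 + 9·t^2 + 4·t - 2. Durch Ableiten von der Geschwindigkeit erhalten wir die Beschleunigung: a(t) = 60·t^2 + 18·t + 4. Mit d/dt von a(t) finden wir j(t) = 120·t + 18. Die Ableitung von dem Ruck ergibt den Snap: s(t) = 120. Mit s(t) = 120 und Einsetzen von t = 1, finden wir s = 120.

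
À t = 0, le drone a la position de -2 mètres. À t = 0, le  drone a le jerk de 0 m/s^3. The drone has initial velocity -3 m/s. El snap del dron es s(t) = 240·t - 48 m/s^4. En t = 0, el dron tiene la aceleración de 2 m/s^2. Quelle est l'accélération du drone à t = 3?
Pour résoudre ceci, nous devons prendre 2 intégrales de notre équation du snap s(t) = 240·t - 48. En prenant ∫s(t)dt et en appliquant j(0) = 0, nous trouvons j(t) = 24·t·(5·t - 2). L'intégrale du jerk est l'accélération. En utilisant a(0) = 2, nous obtenons a(t) = 40·t^3 - 24·t^2 + 2. En utilisant a(t) = 40·t^3 - 24·t^2 + 2 et en substituant t = 3, nous trouvons a = 866.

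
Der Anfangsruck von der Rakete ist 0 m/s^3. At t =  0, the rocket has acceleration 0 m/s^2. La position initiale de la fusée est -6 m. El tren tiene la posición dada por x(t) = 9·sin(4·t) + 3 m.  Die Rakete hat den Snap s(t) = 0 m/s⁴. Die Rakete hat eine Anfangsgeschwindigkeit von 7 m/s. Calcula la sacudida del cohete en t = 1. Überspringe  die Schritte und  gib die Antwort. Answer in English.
At t = 1, j = 0.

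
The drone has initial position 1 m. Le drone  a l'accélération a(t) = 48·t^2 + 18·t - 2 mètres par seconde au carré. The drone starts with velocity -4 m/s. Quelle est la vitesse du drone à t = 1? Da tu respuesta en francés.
En partant de l'accélération a(t) = 48·t^2 + 18·t - 2, nous prenons 1 intégrale. En prenant ∫a(t)dt et en appliquant v(0) = -4, nous trouvons v(t) = 16·t^3 + 9·t^2 - 2·t - 4. En utilisant v(t) = 16·t^3 + 9·t^2 - 2·t - 4 et en substituant t = 1, nous trouvons v = 19.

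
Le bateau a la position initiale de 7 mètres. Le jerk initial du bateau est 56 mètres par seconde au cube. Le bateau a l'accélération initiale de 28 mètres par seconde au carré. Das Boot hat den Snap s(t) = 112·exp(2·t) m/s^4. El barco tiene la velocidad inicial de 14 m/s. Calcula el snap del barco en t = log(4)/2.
De la ecuación del snap s(t) = 112·exp(2·t), sustituimos t = log(4)/2 para obtener s = 448.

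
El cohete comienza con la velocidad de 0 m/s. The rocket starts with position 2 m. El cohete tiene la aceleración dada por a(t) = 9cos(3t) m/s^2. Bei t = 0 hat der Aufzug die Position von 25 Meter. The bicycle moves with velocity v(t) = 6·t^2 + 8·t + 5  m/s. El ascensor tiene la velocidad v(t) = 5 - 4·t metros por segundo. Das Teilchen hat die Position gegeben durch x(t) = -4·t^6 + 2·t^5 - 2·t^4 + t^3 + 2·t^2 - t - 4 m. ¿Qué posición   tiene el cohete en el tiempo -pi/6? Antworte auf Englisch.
We must find the integral of our acceleration equation a(t) = 9·cos(3·t) 2 times. Finding the antiderivative of a(t) and using v(0) = 0: v(t) = 3·sin(3·t). The integral of velocity, with x(0) = 2, gives position: x(t) = 3 - cos(3·t). Using x(t) = 3 - cos(3·t) and substituting t = -pi/6, we find x = 3.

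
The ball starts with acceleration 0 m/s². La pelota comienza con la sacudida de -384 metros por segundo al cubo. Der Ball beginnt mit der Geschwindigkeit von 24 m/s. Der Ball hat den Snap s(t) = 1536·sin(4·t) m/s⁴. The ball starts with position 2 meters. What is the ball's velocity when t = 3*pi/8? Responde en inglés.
We must find the integral of our snap equation s(t) = 1536·sin(4·t) 3 times. Integrating snap and using the initial condition j(0) = -384, we get j(t) = -384·cos(4·t). Finding the integral of j(t) and using a(0) = 0: a(t) = -96·sin(4·t). Finding the antiderivative of a(t) and using v(0) = 24: v(t) = 24·cos(4·t). We have velocity v(t) = 24·cos(4·t). Substituting t = 3*pi/8: v(3*pi/8) = 0.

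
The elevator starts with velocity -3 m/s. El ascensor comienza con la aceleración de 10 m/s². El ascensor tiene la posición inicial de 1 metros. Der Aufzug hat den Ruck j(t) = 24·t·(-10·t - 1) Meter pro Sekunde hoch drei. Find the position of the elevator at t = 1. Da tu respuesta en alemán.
Wir müssen die Stammfunktion unserer Gleichung für den Ruck j(t) = 24·t·(-10·t - 1) 3-mal finden. Das Integral von dem Ruck, mit a(0) = 10, ergibt die Beschleunigung: a(t) = -80·t^3 - 12·t^2 + 10. Mit ∫a(t)dt und Anwendung von v(0) = -3, finden wir v(t) = -20·t^4 - 4·t^3 + 10·t - 3. Durch Integration von der Geschwindigkeit und Verwendung der Anfangsbedingung x(0) = 1, erhalten wir x(t) = -4·t^5 - t^4 + 5·t^2 - 3·t + 1. Mit x(t) = -4·t^5 - t^4 + 5·t^2 - 3·t + 1 und Einsetzen von t = 1, finden wir x = -2.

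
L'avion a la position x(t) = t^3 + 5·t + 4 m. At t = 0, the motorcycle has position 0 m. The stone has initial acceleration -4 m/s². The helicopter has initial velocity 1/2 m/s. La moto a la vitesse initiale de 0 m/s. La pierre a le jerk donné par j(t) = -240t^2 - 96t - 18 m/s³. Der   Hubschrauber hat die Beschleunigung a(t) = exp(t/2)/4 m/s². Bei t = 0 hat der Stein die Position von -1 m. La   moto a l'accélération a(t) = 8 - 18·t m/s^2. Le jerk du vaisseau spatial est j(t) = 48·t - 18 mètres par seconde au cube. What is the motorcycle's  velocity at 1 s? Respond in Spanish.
Debemos encontrar la antiderivada de nuestra ecuación de la aceleración a(t) = 8 - 18·t 1 vez. La antiderivada de la aceleración, con v(0) = 0, da la velocidad: v(t) = t·(8 - 9·t). Tenemos la velocidad v(t) = t·(8 - 9·t). Sustituyendo t = 1: v(1) = -1.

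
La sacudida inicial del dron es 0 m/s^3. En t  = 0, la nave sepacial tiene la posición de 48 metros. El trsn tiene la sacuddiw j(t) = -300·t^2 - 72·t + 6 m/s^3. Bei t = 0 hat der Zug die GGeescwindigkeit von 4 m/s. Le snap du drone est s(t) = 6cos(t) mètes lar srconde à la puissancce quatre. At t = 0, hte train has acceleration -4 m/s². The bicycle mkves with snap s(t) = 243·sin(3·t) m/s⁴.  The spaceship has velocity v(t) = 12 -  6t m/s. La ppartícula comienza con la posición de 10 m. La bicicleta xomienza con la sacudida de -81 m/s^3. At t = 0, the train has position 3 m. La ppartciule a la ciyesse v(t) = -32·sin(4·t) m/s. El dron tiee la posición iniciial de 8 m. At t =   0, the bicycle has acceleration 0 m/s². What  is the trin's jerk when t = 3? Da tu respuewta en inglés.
Using j(t) = -300·t^2 - 72·t + 6 and substituting t = 3, we find j = -2910.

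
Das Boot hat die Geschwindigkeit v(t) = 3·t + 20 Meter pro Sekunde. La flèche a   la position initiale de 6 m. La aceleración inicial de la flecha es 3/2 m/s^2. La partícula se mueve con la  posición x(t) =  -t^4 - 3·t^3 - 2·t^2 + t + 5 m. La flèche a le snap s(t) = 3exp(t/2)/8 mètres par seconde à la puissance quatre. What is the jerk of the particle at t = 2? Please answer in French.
Nous devons dériver notre équation de la position x(t) = -t^4 - 3·t^3 - 2·t^2 + t + 5 3 fois. En dérivant la position, nous obtenons la vitesse: v(t) = -4·t^3 - 9·t^2 - 4·t + 1. En dérivant la vitesse, nous obtenons l'accélération: a(t) = -12·t^2 - 18·t - 4. La dérivée de l'accélération donne le jerk: j(t) = -24·t - 18. De l'équation du jerk j(t) = -24·t - 18, nous substituons t = 2 pour obtenir j = -66.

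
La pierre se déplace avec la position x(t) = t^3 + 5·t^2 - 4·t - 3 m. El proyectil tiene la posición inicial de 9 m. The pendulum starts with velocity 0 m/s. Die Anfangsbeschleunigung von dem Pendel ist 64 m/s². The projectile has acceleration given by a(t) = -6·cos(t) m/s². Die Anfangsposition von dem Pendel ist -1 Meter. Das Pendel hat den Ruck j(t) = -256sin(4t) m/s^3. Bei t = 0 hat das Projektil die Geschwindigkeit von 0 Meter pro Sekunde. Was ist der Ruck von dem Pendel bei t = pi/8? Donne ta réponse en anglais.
From the given jerk equation j(t) = -256·sin(4·t), we substitute t = pi/8 to get j = -256.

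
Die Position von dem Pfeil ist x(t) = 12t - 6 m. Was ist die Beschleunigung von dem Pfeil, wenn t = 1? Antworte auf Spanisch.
Partiendo de la posición x(t) = 12·t - 6, tomamos 2 derivadas. Tomando d/dt de x(t), encontramos v(t) = 12. La derivada de la velocidad da la aceleración: a(t) = 0. Tenemos la aceleración a(t) = 0. Sustituyendo t = 1: a(1) = 0.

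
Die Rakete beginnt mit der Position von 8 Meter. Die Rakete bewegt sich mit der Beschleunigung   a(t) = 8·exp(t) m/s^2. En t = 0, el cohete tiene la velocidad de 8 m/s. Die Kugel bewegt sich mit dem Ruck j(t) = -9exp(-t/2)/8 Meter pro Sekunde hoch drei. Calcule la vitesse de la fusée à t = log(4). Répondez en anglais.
We need to integrate our acceleration equation a(t) = 8·exp(t) 1 time. Finding the integral of a(t) and using v(0) = 8: v(t) = 8·exp(t). We have velocity v(t) = 8·exp(t). Substituting t = log(4): v(log(4)) = 32.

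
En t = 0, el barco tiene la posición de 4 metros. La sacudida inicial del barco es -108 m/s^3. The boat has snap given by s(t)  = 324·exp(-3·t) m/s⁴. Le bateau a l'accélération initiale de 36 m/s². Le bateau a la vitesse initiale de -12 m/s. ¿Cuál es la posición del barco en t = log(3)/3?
Debemos encontrar la antiderivada de nuestra ecuación del snap s(t) = 324·exp(-3·t) 4 veces. Tomando ∫s(t)dt y aplicando j(0) = -108, encontramos j(t) = -108·exp(-3·t). Tomando ∫j(t)dt y aplicando a(0) = 36, encontramos a(t) = 36·exp(-3·t). Integrando la aceleración y usando la condición inicial v(0) = -12, obtenemos v(t) = -12·exp(-3·t). La antiderivada de la velocidad es la posición. Usando x(0) = 4, obtenemos x(t) = 4·exp(-3·t). De la ecuación de la posición x(t) = 4·exp(-3·t), sustituimos t = log(3)/3 para obtener x = 4/3.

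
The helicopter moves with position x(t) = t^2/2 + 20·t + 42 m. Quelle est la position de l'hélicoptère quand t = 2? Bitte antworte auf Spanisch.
Tenemos la posición x(t) = t^2/2 + 20·t + 42. Sustituyendo t = 2: x(2) = 84.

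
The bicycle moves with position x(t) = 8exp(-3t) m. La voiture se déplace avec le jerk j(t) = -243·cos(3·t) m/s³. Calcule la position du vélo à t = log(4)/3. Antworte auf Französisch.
De l'équation de la position x(t) = 8·exp(-3·t), nous substituons t = log(4)/3 pour obtenir x = 2.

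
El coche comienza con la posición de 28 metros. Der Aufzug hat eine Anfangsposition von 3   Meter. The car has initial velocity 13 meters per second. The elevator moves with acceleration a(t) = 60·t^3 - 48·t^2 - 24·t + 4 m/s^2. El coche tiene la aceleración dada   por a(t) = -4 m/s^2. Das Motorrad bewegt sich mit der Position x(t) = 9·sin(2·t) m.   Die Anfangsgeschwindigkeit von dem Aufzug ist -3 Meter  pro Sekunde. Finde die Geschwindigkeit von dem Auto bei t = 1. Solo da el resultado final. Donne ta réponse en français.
La vitesse à t = 1 est v = 9.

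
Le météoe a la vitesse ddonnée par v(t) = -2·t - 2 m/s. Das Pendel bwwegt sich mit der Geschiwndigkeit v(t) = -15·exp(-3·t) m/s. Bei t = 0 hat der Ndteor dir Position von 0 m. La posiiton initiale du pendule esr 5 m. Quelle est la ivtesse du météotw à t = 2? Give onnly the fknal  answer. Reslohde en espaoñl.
v(2) = -6.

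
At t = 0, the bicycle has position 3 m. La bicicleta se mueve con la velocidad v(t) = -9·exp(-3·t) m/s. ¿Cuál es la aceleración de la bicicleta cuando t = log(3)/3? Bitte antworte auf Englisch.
Starting from velocity v(t) = -9·exp(-3·t), we take 1 derivative. Differentiating velocity, we get acceleration: a(t) = 27·exp(-3·t). We have acceleration a(t) = 27·exp(-3·t). Substituting t = log(3)/3: a(log(3)/3) = 9.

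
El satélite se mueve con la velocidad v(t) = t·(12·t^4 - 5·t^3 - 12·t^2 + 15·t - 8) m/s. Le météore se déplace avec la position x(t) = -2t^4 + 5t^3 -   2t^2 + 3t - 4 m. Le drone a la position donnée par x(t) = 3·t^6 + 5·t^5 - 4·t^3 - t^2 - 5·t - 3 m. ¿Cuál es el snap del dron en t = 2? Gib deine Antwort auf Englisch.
We must differentiate our position equation x(t) = 3·t^6 + 5·t^5 - 4·t^3 - t^2 - 5·t - 3 4 times. Differentiating position, we get velocity: v(t) = 18·t^5 + 25·t^4 - 12·t^2 - 2·t - 5. Differentiating velocity, we get acceleration: a(t) = 90·t^4 + 100·t^3 - 24·t - 2. Differentiating acceleration, we get jerk: j(t) = 360·t^3 + 300·t^2 - 24. Differentiating jerk, we get snap: s(t) = 1080·t^2 + 600·t. Using s(t) = 1080·t^2 + 600·t and substituting t = 2, we find s = 5520.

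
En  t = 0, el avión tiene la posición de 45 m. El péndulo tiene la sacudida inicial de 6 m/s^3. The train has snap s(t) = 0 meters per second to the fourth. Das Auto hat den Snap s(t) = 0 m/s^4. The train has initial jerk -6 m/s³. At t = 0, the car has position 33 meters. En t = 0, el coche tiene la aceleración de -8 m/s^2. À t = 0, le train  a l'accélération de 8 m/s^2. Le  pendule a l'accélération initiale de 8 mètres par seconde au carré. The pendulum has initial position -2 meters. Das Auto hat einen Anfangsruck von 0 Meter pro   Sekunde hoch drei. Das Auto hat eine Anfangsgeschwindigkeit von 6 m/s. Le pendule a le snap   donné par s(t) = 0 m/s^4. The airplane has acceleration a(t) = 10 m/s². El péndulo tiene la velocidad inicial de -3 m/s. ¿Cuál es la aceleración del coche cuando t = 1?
Necesitamos integrar nuestra ecuación del snap s(t) = 0 2 veces. La integral del snap es la sacudida. Usando j(0) = 0, obtenemos j(t) = 0. Integrando la sacudida y usando la condición inicial a(0) = -8, obtenemos a(t) = -8. Tenemos la aceleración a(t) = -8. Sustituyendo t = 1: a(1) = -8.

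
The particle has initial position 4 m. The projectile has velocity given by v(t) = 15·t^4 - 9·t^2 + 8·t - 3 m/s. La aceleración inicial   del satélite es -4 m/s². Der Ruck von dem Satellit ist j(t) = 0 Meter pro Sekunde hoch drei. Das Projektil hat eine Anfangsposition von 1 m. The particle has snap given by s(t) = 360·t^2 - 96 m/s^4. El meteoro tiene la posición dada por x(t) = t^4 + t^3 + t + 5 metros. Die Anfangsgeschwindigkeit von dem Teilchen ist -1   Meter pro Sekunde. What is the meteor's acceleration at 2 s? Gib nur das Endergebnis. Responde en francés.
La réponse est 60.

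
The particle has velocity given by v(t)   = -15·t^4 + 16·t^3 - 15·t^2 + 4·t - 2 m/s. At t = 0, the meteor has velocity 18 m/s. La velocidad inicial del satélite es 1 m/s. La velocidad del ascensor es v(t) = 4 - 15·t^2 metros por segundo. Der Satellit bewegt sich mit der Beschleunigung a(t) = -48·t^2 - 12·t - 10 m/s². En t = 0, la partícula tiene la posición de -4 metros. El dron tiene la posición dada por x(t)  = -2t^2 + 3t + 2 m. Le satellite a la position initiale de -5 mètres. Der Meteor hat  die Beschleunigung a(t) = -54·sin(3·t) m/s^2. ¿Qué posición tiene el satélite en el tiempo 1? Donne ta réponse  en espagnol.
Partiendo de la aceleración a(t) = -48·t^2 - 12·t - 10, tomamos 2 integrales. La integral de la aceleración, con v(0) = 1, da la velocidad: v(t) = -16·t^3 - 6·t^2 - 10·t + 1. Integrando la velocidad y usando la condición inicial x(0) = -5, obtenemos x(t) = -4·t^4 - 2·t^3 - 5·t^2 + t - 5. Tenemos la posición x(t) = -4·t^4 - 2·t^3 - 5·t^2 + t - 5. Sustituyendo t = 1: x(1) = -15.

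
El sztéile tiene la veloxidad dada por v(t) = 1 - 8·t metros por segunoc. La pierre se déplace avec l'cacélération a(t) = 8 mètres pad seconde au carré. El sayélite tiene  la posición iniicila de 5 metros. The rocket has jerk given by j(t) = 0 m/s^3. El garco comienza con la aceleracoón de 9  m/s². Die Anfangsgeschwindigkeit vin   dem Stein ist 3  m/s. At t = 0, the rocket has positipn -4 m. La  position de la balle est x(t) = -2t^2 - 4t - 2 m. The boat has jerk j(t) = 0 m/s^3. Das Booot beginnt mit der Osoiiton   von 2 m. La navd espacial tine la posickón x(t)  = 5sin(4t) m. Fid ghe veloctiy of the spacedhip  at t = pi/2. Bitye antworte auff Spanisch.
Partiendo de la posición x(t) = 5·sin(4·t), tomamos 1 derivada. La derivada de la posición da la velocidad: v(t) = 20·cos(4·t). Usando v(t) = 20·cos(4·t) y sustituyendo t = pi/2, encontramos v = 20.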